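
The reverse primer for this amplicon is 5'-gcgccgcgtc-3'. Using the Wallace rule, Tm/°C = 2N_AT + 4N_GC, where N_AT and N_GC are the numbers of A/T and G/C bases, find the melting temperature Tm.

Counting bases: A=0, G=4, T=1, C=5
So N_AT = 1 and N_GC = 9.
Tm = 2(1) + 4(9) = 2 + 36 = 38°C

38°C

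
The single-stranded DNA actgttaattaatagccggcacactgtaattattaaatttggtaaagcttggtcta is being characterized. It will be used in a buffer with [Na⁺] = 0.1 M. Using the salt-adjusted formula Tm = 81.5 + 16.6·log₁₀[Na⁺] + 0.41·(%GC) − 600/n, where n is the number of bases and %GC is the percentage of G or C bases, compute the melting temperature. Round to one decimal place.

Length n = 56. Scanning the sequence gives C=8, A=18, G=10, T=20.
G+C = 18, so %GC = 18/56 × 100 = 32.143%
Salt term: 16.6 × (-1) = -16.6
GC term: 0.41 × 32.143 = 13.179; length term: −600/56 = −10.714
Tm = 81.5 + (-16.6) + 13.179 − 10.714 = 67.365 → 67.4°C

67.4°C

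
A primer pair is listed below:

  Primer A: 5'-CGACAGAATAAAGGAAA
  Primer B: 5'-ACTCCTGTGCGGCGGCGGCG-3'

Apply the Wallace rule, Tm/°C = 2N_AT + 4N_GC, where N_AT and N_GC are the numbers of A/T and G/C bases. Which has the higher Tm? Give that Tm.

Primer B, 72°C

Primer A: A+T=11, G+C=6 → Tm = 2(11)+4(6) = 46°C
Primer B: A+T=4, G+C=16 → Tm = 2(4)+4(16) = 72°C
46°C vs 72°C → primer B is higher.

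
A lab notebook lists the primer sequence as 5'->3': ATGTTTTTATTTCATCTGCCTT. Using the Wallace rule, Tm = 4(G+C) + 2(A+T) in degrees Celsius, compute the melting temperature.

56°C

Counting bases: A=3, C=4, T=13, G=2
A+T = 16, G+C = 6
Tm = 4·6 + 2·16 = 24 + 32 = 56°C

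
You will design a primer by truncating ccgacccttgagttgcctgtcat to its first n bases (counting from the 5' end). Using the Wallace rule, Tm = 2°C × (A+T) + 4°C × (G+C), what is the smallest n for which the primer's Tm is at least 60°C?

n = 19

First 18 bases: CCGACCCTTGAGTTGCCT → Tm = 58°C (< 60°C)
First 19 bases: CCGACCCTTGAGTTGCCTG → Tm = 62°C (≥ 60°C)
Since every base adds ≥2°C, Tm only increases with n, so the threshold is first crossed at n = 19.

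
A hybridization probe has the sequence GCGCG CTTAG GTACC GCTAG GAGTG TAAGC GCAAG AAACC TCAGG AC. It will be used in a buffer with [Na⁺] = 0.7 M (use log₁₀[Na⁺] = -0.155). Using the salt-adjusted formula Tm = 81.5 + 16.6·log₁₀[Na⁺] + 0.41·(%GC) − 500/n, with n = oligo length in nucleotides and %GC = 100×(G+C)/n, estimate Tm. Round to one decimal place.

91.8°C

Length n = 47. Scanning the sequence gives C=12, T=7, G=15, A=13.
G+C = 27, so %GC = 27/47 × 100 = 57.447%
Salt term: 16.6 × (-0.155) = -2.573
GC term: 0.41 × 57.447 = 23.553; length term: −500/47 = −10.638
Tm = 81.5 + (-2.573) + 23.553 − 10.638 = 91.842 → 91.8°C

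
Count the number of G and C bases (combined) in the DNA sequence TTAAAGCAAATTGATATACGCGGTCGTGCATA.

C=5, T=9, G=7, A=11
Total G or C: 7 + 5 = 12

12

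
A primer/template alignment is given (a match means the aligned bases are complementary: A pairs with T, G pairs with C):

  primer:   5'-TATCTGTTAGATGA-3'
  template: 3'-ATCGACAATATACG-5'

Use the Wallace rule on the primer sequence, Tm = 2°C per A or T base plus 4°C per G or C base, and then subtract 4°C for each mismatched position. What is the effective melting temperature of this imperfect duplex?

24°C

Primer base counts: A=4, T=6, G=3, C=1 → A+T=10, G+C=4
Perfect-match Tm = 2(10) + 4(4) = 20 + 16 = 36°C
Mismatches (positions where the bases are not complementary): 3 (at positions 3, 10, 14)
Effective Tm = 36 − 3×4 = 36 − 12 = 24°C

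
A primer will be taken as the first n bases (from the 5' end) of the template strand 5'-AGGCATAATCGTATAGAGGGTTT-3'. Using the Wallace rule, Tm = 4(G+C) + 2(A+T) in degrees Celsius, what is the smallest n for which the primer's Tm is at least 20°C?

n = 7

First 6 bases: AGGCAT → Tm = 18°C (< 20°C)
First 7 bases: AGGCATA → Tm = 20°C (≥ 20°C)
Each additional base adds 2°C (A/T) or 4°C (G/C), so Tm is non-decreasing in n; n = 7 is the first length to reach 20°C.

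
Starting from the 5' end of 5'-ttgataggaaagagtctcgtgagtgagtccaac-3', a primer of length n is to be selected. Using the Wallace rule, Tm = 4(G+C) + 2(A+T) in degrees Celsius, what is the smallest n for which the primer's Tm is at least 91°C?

First 31 bases: TTGATAGGAAAGAGTCTCGTGAGTGAGTCCA → Tm = 90°C (< 91°C)
First 32 bases: TTGATAGGAAAGAGTCTCGTGAGTGAGTCCAA → Tm = 92°C (≥ 91°C)
Each additional base adds 2°C (A/T) or 4°C (G/C), so Tm is non-decreasing in n; n = 32 is the first length to reach 91°C.

n = 32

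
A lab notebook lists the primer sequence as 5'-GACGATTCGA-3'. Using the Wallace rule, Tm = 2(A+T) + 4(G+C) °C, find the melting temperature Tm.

30°C

Scanning the sequence gives A=3, G=3, T=2, C=2.
AT pairs contribute 5, GC pairs contribute 5.
Tm = 2×5 + 4×5 = 30°C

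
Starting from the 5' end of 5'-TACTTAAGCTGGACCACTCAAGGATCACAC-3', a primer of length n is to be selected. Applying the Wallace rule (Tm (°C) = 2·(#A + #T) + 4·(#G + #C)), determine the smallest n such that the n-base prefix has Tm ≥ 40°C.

First 13 bases: TACTTAAGCTGGA → Tm = 36°C (< 40°C)
First 14 bases: TACTTAAGCTGGAC → Tm = 40°C (≥ 40°C)
Since every base adds ≥2°C, Tm only increases with n, so the threshold is first crossed at n = 14.

n = 14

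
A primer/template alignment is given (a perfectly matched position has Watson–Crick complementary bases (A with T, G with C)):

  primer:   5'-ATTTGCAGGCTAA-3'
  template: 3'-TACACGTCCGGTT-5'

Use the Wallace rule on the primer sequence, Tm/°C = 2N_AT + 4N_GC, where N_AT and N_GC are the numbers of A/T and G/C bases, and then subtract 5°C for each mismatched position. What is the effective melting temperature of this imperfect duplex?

26°C

Primer base counts: A=4, T=4, G=3, C=2 → A+T=8, G+C=5
Perfect-match Tm = 2(8) + 4(5) = 16 + 20 = 36°C
Mismatches (positions where the bases are not complementary): 2 (at positions 3, 11)
Effective Tm = 36 − 2×5 = 36 − 10 = 26°C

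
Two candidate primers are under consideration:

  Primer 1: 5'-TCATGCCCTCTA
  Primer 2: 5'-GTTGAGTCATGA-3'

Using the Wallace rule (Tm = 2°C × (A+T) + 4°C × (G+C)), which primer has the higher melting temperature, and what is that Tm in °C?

Primer 1, 36°C

Primer 1: A+T=6, G+C=6 → Tm = 2(6)+4(6) = 36°C
Primer 2: A+T=7, G+C=5 → Tm = 2(7)+4(5) = 34°C
36°C vs 34°C → primer 1 is higher.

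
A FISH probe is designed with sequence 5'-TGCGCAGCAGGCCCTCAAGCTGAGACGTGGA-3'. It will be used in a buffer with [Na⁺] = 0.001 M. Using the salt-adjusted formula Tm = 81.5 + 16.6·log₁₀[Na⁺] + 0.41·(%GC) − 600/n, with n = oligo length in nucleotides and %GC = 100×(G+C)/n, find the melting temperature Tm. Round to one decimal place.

Length n = 31. Base counts: G=11, C=9, A=7, T=4
G+C = 20, so %GC = 20/31 × 100 = 64.516%
Salt term: 16.6 × (-3) = -49.8
GC term: 0.41 × 64.516 = 26.452; length term: −600/31 = −19.355
Tm = 81.5 + (-49.8) + 26.452 − 19.355 = 38.797 → 38.8°C

38.8°C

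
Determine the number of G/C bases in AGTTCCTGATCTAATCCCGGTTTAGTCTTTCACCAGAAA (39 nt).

T=13, G=6, A=10, C=10
G+C = 6 + 10 = 16

16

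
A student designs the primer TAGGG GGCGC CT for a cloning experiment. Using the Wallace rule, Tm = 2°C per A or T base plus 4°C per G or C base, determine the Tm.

Counting bases: A=1, T=2, G=6, C=3
A+T = 3, G+C = 9
Tm = 4·9 + 2·3 = 36 + 6 = 42°C

42°C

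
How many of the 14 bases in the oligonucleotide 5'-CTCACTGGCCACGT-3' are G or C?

9

Counting bases: C=6, T=3, A=2, G=3
G+C = 3 + 6 = 9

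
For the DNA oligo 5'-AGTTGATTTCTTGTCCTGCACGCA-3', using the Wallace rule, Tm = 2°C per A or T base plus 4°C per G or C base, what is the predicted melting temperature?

70°C

Scanning the sequence gives A=4, C=6, G=5, T=9.
So N_AT = 13 and N_GC = 11.
Tm = 4·11 + 2·13 = 44 + 26 = 70°C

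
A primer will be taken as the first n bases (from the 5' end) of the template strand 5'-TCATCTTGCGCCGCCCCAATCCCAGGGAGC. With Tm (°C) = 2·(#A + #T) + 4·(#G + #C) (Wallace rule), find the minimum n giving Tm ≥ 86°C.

First 25 bases: TCATCTTGCGCCGCCCCAATCCCAG → Tm = 82°C (< 86°C)
First 26 bases: TCATCTTGCGCCGCCCCAATCCCAGG → Tm = 86°C (≥ 86°C)
Each additional base adds 2°C (A/T) or 4°C (G/C), so Tm is non-decreasing in n; n = 26 is the first length to reach 86°C.

n = 26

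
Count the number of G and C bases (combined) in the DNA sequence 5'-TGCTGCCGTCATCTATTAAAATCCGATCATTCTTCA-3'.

14

Scanning the sequence gives C=10, A=9, G=4, T=13.
Total G or C: 4 + 10 = 14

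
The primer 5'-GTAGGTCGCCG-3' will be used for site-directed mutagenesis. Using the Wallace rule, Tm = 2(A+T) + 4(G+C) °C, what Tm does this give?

Scanning the sequence gives G=5, A=1, T=2, C=3.
So N_AT = 3 and N_GC = 8.
Tm = 2×3 + 4×8 = 38°C

38°C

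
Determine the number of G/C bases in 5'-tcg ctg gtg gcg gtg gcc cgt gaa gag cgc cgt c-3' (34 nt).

G=15, T=6, C=10, A=3
G+C = 15 + 10 = 25

25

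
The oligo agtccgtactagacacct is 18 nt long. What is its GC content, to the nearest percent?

50%

Counting bases: C=6, G=3, T=4, A=5
G+C = 3 + 6 = 9 out of 18 bases
%GC = 9/18 × 100 = 50% ≈ 50%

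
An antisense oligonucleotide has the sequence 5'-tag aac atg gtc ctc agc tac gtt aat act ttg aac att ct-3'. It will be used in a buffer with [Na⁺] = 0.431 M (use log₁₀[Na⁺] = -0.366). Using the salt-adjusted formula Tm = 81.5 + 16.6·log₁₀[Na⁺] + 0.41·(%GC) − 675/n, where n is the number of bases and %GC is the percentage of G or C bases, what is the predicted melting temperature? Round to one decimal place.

Length n = 41. Counting bases: T=14, G=6, A=12, C=9
G+C = 15, so %GC = 15/41 × 100 = 36.585%
Salt term: 16.6 × (-0.366) = -6.076
GC term: 0.41 × 36.585 = 15; length term: −675/41 = −16.463
Tm = 81.5 + (-6.076) + 15 − 16.463 = 73.961 → 74.0°C

74.0°C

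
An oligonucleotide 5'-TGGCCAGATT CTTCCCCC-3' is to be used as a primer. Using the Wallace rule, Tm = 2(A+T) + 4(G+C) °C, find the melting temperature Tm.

Scanning the sequence gives T=5, A=2, G=3, C=8.
AT pairs contribute 7, GC pairs contribute 11.
Tm = 2(7) + 4(11) = 14 + 44 = 58°C

58°C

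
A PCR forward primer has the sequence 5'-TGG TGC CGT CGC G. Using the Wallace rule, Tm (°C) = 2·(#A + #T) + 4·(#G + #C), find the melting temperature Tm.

46°C

C=4, T=3, G=6, A=0
So N_AT = 3 and N_GC = 10.
Tm = 2(3) + 4(10) = 6 + 40 = 46°C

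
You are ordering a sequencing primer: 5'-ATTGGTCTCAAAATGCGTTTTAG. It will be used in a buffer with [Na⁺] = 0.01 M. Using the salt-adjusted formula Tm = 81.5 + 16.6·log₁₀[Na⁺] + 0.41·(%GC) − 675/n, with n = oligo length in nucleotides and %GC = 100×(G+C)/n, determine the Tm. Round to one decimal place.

Length n = 23. Counting bases: G=5, T=9, A=6, C=3
G+C = 8, so %GC = 8/23 × 100 = 34.783%
Salt term: 16.6 × (-2) = -33.2
GC term: 0.41 × 34.783 = 14.261; length term: −675/23 = −29.348
Tm = 81.5 + (-33.2) + 14.261 − 29.348 = 33.213 → 33.2°C

33.2°C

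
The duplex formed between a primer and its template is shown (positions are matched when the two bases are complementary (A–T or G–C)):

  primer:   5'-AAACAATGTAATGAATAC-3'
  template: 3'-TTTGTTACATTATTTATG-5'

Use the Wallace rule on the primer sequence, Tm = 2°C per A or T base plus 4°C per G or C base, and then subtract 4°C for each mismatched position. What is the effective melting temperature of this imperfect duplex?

40°C

Primer base counts: A=10, T=4, G=2, C=2 → A+T=14, G+C=4
Perfect-match Tm = 2(14) + 4(4) = 28 + 16 = 44°C
Mismatches (positions where the bases are not complementary): 1 (at position 13)
Effective Tm = 44 − 1×4 = 44 − 4 = 40°C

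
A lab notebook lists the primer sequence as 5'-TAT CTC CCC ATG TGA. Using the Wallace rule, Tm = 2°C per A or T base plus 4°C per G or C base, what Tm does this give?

44°C

Scanning the sequence gives T=5, C=5, G=2, A=3.
A+T = 8, G+C = 7
Tm = 2(8) + 4(7) = 16 + 28 = 44°C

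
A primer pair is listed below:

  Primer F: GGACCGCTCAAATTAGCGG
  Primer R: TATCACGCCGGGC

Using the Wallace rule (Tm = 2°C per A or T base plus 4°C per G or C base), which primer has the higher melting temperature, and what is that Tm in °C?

Primer F: A+T=8, G+C=11 → Tm = 2(8)+4(11) = 60°C
Primer R: A+T=4, G+C=9 → Tm = 2(4)+4(9) = 44°C
60°C vs 44°C → primer F is higher.

Primer F, 60°C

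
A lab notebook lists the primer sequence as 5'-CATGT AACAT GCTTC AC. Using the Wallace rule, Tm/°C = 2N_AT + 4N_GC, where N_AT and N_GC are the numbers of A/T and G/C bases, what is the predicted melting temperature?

Scanning the sequence gives T=5, G=2, C=5, A=5.
A+T = 10, G+C = 7
Tm = 2×10 + 4×7 = 48°C

48°C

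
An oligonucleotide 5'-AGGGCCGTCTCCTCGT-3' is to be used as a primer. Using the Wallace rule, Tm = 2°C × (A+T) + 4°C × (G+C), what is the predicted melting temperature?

54°C

C=6, T=4, G=5, A=1
A+T = 5, G+C = 11
Tm = 2×5 + 4×11 = 54°C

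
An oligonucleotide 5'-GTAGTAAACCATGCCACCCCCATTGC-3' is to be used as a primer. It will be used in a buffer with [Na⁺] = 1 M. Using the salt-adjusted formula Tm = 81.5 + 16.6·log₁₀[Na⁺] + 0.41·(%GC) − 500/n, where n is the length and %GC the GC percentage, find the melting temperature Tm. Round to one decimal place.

Length n = 26. A=7, T=5, C=10, G=4
G+C = 14, so %GC = 14/26 × 100 = 53.846%
Salt term: 16.6 × (0) = 0
GC term: 0.41 × 53.846 = 22.077; length term: −500/26 = −19.231
Tm = 81.5 + (0) + 22.077 − 19.231 = 84.346 → 84.3°C

84.3°C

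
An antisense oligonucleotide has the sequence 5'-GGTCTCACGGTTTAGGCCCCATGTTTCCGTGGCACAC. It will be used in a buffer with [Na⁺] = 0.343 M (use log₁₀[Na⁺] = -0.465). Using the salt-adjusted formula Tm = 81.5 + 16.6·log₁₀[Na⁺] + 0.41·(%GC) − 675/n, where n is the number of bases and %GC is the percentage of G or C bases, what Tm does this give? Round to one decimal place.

Length n = 37. Base counts: T=10, G=10, C=12, A=5
G+C = 22, so %GC = 22/37 × 100 = 59.459%
Salt term: 16.6 × (-0.465) = -7.719
GC term: 0.41 × 59.459 = 24.378; length term: −675/37 = −18.243
Tm = 81.5 + (-7.719) + 24.378 − 18.243 = 79.916 → 79.9°C

79.9°C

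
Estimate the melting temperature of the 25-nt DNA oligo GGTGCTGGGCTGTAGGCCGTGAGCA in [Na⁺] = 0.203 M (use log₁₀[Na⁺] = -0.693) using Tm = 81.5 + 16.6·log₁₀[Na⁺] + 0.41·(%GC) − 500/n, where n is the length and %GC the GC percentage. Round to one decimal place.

77.9°C

Length n = 25. Base counts: C=5, A=3, T=5, G=12
G+C = 17, so %GC = 17/25 × 100 = 68%
Salt term: 16.6 × (-0.693) = -11.504
GC term: 0.41 × 68 = 27.88; length term: −500/25 = −20
Tm = 81.5 + (-11.504) + 27.88 − 20 = 77.876 → 77.9°C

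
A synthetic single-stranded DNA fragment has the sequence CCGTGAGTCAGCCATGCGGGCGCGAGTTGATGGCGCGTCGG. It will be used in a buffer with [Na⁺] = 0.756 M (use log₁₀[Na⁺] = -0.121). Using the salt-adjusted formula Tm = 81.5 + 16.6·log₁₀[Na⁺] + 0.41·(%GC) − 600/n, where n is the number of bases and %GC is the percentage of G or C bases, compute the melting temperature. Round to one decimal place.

93.9°C

Length n = 41. Counting bases: T=7, G=18, C=11, A=5
G+C = 29, so %GC = 29/41 × 100 = 70.732%
Salt term: 16.6 × (-0.121) = -2.009
GC term: 0.41 × 70.732 = 29; length term: −600/41 = −14.634
Tm = 81.5 + (-2.009) + 29 − 14.634 = 93.857 → 93.9°C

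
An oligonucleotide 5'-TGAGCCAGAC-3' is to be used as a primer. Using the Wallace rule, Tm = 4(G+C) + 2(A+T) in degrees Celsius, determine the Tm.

Scanning the sequence gives T=1, C=3, A=3, G=3.
AT pairs contribute 4, GC pairs contribute 6.
Tm = 4·6 + 2·4 = 24 + 8 = 32°C

32°C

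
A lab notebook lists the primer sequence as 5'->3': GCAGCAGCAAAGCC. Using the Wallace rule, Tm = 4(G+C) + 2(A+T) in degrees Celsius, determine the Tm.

46°C

Base counts: T=0, G=4, A=5, C=5
So N_AT = 5 and N_GC = 9.
Tm = 4·9 + 2·5 = 36 + 10 = 46°C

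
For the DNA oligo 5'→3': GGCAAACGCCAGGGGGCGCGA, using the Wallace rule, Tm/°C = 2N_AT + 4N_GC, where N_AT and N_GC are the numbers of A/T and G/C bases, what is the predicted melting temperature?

74°C

Scanning the sequence gives T=0, G=10, C=6, A=5.
So N_AT = 5 and N_GC = 16.
Tm = 2×5 + 4×16 = 74°C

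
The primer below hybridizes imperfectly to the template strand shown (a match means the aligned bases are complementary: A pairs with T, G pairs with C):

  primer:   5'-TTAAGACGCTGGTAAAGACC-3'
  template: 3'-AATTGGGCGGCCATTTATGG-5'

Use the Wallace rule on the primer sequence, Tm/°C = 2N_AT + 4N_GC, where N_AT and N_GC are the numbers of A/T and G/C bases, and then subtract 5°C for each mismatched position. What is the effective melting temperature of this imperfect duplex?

Primer base counts: A=7, T=4, G=5, C=4 → A+T=11, G+C=9
Perfect-match Tm = 2(11) + 4(9) = 22 + 36 = 58°C
Mismatches (positions where the bases are not complementary): 4 (at positions 5, 6, 10, 17)
Effective Tm = 58 − 4×5 = 58 − 20 = 38°C

38°C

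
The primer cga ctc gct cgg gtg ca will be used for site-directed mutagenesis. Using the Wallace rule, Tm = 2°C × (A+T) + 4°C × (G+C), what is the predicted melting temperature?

Scanning the sequence gives A=2, T=3, G=6, C=6.
A+T = 5, G+C = 12
Tm = 2×5 + 4×12 = 58°C

58°C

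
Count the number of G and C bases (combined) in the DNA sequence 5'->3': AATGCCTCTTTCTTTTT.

5

Scanning the sequence gives A=2, C=4, T=10, G=1.
G+C = 1 + 4 = 5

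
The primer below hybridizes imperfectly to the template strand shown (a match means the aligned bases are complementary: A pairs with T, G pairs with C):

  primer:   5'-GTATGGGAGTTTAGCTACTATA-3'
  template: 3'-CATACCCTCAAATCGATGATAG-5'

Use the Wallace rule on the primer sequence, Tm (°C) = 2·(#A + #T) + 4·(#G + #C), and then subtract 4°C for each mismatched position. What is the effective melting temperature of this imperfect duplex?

Primer base counts: A=6, T=8, G=6, C=2 → A+T=14, G+C=8
Perfect-match Tm = 2(14) + 4(8) = 28 + 32 = 60°C
Mismatches (positions where the bases are not complementary): 1 (at position 22)
Effective Tm = 60 − 1×4 = 60 − 4 = 56°C

56°C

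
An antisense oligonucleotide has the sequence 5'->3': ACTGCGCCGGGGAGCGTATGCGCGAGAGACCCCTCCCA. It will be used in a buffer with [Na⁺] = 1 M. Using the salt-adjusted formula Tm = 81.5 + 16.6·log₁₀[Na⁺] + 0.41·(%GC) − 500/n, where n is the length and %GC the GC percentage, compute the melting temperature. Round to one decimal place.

Length n = 38. C=14, A=7, T=4, G=13
G+C = 27, so %GC = 27/38 × 100 = 71.053%
Salt term: 16.6 × (0) = 0
GC term: 0.41 × 71.053 = 29.132; length term: −500/38 = −13.158
Tm = 81.5 + (0) + 29.132 − 13.158 = 97.474 → 97.5°C

97.5°C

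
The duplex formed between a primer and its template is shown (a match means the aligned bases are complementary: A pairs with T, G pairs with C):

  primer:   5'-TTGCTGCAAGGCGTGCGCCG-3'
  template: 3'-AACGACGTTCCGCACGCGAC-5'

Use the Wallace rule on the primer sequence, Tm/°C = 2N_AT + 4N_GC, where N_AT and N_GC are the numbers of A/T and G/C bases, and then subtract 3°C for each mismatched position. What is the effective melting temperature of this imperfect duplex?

Primer base counts: A=2, T=4, G=8, C=6 → A+T=6, G+C=14
Perfect-match Tm = 2(6) + 4(14) = 12 + 56 = 68°C
Mismatches (positions where the bases are not complementary): 1 (at position 19)
Effective Tm = 68 − 1×3 = 68 − 3 = 65°C

65°C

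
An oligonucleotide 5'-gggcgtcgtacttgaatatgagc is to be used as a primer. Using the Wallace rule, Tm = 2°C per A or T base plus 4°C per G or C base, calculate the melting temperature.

Counting bases: T=6, C=4, A=5, G=8
A+T = 11, G+C = 12
Tm = 4·12 + 2·11 = 48 + 22 = 70°C

70°C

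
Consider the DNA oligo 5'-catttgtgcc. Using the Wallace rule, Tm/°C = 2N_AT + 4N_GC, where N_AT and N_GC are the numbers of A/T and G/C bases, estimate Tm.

30°C

Counting bases: A=1, C=3, G=2, T=4
A+T = 5, G+C = 5
Tm = 2×5 + 4×5 = 30°C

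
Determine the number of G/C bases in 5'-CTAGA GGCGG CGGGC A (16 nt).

12

Scanning the sequence gives C=4, A=3, T=1, G=8.
Total G or C: 8 + 4 = 12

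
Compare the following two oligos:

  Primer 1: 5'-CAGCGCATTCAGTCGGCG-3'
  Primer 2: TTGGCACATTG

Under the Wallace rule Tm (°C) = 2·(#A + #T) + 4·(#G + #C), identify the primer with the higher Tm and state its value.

Primer 1, 60°C

Primer 1: A+T=6, G+C=12 → Tm = 2(6)+4(12) = 60°C
Primer 2: A+T=6, G+C=5 → Tm = 2(6)+4(5) = 32°C
60°C vs 32°C → primer 1 is higher.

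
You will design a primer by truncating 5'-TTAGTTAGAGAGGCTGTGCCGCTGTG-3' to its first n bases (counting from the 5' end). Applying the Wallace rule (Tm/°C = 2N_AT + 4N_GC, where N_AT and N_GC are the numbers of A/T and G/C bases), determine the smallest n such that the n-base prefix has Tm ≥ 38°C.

First 13 bases: TTAGTTAGAGAGG → Tm = 36°C (< 38°C)
First 14 bases: TTAGTTAGAGAGGC → Tm = 40°C (≥ 38°C)
Since every base adds ≥2°C, Tm only increases with n, so the threshold is first crossed at n = 14.

n = 14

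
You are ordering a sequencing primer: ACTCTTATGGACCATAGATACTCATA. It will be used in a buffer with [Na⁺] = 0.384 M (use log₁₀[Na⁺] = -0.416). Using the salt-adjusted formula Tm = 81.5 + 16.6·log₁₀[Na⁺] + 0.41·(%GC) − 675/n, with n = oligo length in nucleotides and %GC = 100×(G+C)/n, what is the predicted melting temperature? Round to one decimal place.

Length n = 26. Scanning the sequence gives T=8, A=9, G=3, C=6.
G+C = 9, so %GC = 9/26 × 100 = 34.615%
Salt term: 16.6 × (-0.416) = -6.906
GC term: 0.41 × 34.615 = 14.192; length term: −675/26 = −25.962
Tm = 81.5 + (-6.906) + 14.192 − 25.962 = 62.824 → 62.8°C

62.8°C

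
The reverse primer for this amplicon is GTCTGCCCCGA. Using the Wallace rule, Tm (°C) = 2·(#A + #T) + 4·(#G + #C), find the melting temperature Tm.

38°C

T=2, A=1, C=5, G=3
So N_AT = 3 and N_GC = 8.
Tm = 2(3) + 4(8) = 6 + 32 = 38°C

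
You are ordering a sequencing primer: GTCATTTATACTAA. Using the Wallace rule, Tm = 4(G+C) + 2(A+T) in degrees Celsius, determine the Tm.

34°C

Base counts: C=2, G=1, A=5, T=6
So N_AT = 11 and N_GC = 3.
Tm = 2(11) + 4(3) = 22 + 12 = 34°C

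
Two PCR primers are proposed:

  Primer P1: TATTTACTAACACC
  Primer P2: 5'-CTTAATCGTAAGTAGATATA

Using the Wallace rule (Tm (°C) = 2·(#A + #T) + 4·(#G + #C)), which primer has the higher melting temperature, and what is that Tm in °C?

Primer P1: A+T=10, G+C=4 → Tm = 2(10)+4(4) = 36°C
Primer P2: A+T=15, G+C=5 → Tm = 2(15)+4(5) = 50°C
36°C vs 50°C → primer P2 is higher.

Primer P2, 50°C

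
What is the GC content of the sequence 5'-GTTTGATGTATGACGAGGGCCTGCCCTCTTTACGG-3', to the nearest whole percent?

Counting bases: T=11, A=5, C=8, G=11
G+C = 11 + 8 = 19 out of 35 bases
%GC = 19/35 × 100 = 54.29% ≈ 54%

54%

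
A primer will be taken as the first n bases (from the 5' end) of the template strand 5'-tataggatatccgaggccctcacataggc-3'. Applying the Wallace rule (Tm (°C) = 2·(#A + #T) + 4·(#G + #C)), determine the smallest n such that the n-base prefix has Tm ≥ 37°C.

First 13 bases: TATAGGATATCCG → Tm = 36°C (< 37°C)
First 14 bases: TATAGGATATCCGA → Tm = 38°C (≥ 37°C)
Since every base adds ≥2°C, Tm only increases with n, so the threshold is first crossed at n = 14.

n = 14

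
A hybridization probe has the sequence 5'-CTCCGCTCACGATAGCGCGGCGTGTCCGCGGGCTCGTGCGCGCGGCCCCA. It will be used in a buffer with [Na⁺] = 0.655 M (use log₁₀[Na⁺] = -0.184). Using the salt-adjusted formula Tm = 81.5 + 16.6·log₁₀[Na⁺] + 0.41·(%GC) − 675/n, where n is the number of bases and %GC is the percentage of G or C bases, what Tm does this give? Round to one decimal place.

Length n = 50. Base counts: C=21, A=4, T=7, G=18
G+C = 39, so %GC = 39/50 × 100 = 78%
Salt term: 16.6 × (-0.184) = -3.054
GC term: 0.41 × 78 = 31.98; length term: −675/50 = −13.5
Tm = 81.5 + (-3.054) + 31.98 − 13.5 = 96.926 → 96.9°C

96.9°C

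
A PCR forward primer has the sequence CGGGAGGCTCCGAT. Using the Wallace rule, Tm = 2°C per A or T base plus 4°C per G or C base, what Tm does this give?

Scanning the sequence gives A=2, C=4, G=6, T=2.
AT pairs contribute 4, GC pairs contribute 10.
Tm = 2×4 + 4×10 = 48°C

48°C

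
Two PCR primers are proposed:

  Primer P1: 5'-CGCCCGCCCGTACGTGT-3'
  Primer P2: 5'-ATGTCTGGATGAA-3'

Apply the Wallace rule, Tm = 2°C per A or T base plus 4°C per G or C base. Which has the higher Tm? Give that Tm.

Primer P1, 60°C

Primer P1: A+T=4, G+C=13 → Tm = 2(4)+4(13) = 60°C
Primer P2: A+T=8, G+C=5 → Tm = 2(8)+4(5) = 36°C
60°C vs 36°C → primer P1 is higher.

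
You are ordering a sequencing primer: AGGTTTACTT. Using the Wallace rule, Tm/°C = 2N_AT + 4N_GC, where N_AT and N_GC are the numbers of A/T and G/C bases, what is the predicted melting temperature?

Scanning the sequence gives A=2, T=5, G=2, C=1.
AT pairs contribute 7, GC pairs contribute 3.
Tm = 4·3 + 2·7 = 12 + 14 = 26°C

26°C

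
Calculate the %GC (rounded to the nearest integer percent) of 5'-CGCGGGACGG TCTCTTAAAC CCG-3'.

65%

Counting bases: G=7, A=4, C=8, T=4
G+C = 7 + 8 = 15 out of 23 bases
%GC = 15/23 × 100 = 65.22% ≈ 65%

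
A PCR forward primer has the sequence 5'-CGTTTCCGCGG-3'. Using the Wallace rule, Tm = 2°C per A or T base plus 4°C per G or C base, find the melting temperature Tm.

38°C

Counting bases: G=4, T=3, C=4, A=0
So N_AT = 3 and N_GC = 8.
Tm = 2(3) + 4(8) = 6 + 32 = 38°C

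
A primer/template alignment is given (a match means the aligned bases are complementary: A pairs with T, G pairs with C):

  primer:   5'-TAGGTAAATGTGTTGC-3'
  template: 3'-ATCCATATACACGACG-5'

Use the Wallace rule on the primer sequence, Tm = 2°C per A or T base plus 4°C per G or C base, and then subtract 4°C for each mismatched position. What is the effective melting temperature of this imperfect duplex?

36°C

Primer base counts: A=4, T=6, G=5, C=1 → A+T=10, G+C=6
Perfect-match Tm = 2(10) + 4(6) = 20 + 24 = 44°C
Mismatches (positions where the bases are not complementary): 2 (at positions 7, 13)
Effective Tm = 44 − 2×4 = 44 − 8 = 36°C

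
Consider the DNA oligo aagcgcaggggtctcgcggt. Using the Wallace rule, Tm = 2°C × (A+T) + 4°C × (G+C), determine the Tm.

68°C

Base counts: T=3, A=3, C=5, G=9
So N_AT = 6 and N_GC = 14.
Tm = 2×6 + 4×14 = 68°C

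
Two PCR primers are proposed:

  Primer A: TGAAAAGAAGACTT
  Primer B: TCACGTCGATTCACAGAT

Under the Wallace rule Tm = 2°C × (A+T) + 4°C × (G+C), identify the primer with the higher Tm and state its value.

Primer A: A+T=10, G+C=4 → Tm = 2(10)+4(4) = 36°C
Primer B: A+T=10, G+C=8 → Tm = 2(10)+4(8) = 52°C
36°C vs 52°C → primer B is higher.

Primer B, 52°C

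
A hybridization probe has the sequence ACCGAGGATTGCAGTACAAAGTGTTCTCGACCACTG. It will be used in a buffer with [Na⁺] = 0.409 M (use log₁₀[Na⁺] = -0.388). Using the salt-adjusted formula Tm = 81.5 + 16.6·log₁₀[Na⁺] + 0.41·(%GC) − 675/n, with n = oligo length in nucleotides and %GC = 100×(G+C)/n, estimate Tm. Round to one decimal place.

Length n = 36. Counting bases: C=9, A=10, G=9, T=8
G+C = 18, so %GC = 18/36 × 100 = 50%
Salt term: 16.6 × (-0.388) = -6.441
GC term: 0.41 × 50 = 20.5; length term: −675/36 = −18.75
Tm = 81.5 + (-6.441) + 20.5 − 18.75 = 76.809 → 76.8°C

76.8°C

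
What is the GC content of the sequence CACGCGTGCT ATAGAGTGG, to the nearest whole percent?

Counting bases: G=7, T=4, C=4, A=4
G+C = 7 + 4 = 11 out of 19 bases
%GC = 11/19 × 100 = 57.89% ≈ 58%

58%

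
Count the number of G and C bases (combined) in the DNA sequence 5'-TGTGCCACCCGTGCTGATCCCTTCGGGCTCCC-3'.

Counting bases: G=8, A=2, C=14, T=8
G+C = 8 + 14 = 22

22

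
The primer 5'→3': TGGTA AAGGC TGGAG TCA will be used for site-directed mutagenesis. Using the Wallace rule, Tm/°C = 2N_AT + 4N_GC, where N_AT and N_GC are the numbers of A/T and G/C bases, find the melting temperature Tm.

Scanning the sequence gives A=5, C=2, T=4, G=7.
A+T = 9, G+C = 9
Tm = 2(9) + 4(9) = 18 + 36 = 54°C

54°C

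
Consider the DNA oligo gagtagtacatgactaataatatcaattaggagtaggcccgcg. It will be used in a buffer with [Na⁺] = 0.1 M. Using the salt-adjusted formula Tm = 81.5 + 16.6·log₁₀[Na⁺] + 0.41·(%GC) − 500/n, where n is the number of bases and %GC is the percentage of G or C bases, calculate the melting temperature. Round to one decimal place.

70.4°C

Length n = 43. Counting bases: T=10, G=11, C=7, A=15
G+C = 18, so %GC = 18/43 × 100 = 41.86%
Salt term: 16.6 × (-1) = -16.6
GC term: 0.41 × 41.86 = 17.163; length term: −500/43 = −11.628
Tm = 81.5 + (-16.6) + 17.163 − 11.628 = 70.435 → 70.4°C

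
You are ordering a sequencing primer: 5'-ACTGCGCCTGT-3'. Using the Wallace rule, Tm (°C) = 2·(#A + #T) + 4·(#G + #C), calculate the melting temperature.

36°C

Counting bases: G=3, A=1, C=4, T=3
So N_AT = 4 and N_GC = 7.
Tm = 2×4 + 4×7 = 36°C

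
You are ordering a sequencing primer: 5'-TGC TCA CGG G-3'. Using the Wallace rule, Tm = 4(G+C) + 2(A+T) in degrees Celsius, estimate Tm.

Scanning the sequence gives G=4, C=3, A=1, T=2.
A+T = 3, G+C = 7
Tm = 4·7 + 2·3 = 28 + 6 = 34°C

34°C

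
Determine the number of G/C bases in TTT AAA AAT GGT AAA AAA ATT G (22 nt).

3

Scanning the sequence gives G=3, C=0, A=12, T=7.
Total G or C: 3 + 0 = 3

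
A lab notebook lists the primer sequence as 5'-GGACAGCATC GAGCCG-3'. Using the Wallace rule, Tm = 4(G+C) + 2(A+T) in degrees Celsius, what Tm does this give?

54°C

Base counts: G=6, T=1, A=4, C=5
AT pairs contribute 5, GC pairs contribute 11.
Tm = 2(5) + 4(11) = 10 + 44 = 54°C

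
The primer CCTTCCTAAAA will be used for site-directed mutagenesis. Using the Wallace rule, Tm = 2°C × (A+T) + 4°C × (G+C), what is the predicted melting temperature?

30°C

Base counts: C=4, T=3, A=4, G=0
So N_AT = 7 and N_GC = 4.
Tm = 2(7) + 4(4) = 14 + 16 = 30°C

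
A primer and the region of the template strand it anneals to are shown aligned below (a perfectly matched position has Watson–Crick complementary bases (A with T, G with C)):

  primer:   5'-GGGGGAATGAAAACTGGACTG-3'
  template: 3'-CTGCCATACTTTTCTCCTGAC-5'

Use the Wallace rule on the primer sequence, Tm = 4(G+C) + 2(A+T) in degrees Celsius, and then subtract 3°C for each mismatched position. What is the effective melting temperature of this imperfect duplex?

Primer base counts: A=7, T=3, G=9, C=2 → A+T=10, G+C=11
Perfect-match Tm = 2(10) + 4(11) = 20 + 44 = 64°C
Mismatches (positions where the bases are not complementary): 5 (at positions 2, 3, 6, 14, 15)
Effective Tm = 64 − 5×3 = 64 − 15 = 49°C

49°C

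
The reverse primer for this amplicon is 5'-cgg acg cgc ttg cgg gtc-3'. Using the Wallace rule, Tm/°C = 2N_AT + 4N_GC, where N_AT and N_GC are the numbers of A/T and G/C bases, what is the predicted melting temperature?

Counting bases: C=6, A=1, G=8, T=3
AT pairs contribute 4, GC pairs contribute 14.
Tm = 2×4 + 4×14 = 64°C

64°C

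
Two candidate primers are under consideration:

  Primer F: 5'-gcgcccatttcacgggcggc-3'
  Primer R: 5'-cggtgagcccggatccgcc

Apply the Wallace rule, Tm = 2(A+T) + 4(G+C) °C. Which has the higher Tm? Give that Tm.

Primer F: A+T=5, G+C=15 → Tm = 2(5)+4(15) = 70°C
Primer R: A+T=4, G+C=15 → Tm = 2(4)+4(15) = 68°C
70°C vs 68°C → primer F is higher.

Primer F, 70°C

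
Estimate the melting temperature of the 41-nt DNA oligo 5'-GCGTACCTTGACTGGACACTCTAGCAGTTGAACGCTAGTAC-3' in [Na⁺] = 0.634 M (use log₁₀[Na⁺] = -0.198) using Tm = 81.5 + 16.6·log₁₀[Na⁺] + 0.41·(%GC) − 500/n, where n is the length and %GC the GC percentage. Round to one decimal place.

87.0°C

Length n = 41. Scanning the sequence gives G=10, C=11, T=10, A=10.
G+C = 21, so %GC = 21/41 × 100 = 51.22%
Salt term: 16.6 × (-0.198) = -3.287
GC term: 0.41 × 51.22 = 21; length term: −500/41 = −12.195
Tm = 81.5 + (-3.287) + 21 − 12.195 = 87.018 → 87.0°C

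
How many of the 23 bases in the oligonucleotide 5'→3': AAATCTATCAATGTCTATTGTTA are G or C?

Scanning the sequence gives G=2, T=10, C=3, A=8.
G+C = 2 + 3 = 5

5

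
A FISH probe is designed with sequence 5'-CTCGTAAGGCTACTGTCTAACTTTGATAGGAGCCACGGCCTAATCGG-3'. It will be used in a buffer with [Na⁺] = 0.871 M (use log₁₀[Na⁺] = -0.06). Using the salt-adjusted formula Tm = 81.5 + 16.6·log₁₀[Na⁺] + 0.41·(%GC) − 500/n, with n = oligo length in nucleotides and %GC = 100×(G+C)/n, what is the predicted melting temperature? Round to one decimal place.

Length n = 47. Base counts: G=12, A=11, T=12, C=12
G+C = 24, so %GC = 24/47 × 100 = 51.064%
Salt term: 16.6 × (-0.06) = -0.996
GC term: 0.41 × 51.064 = 20.936; length term: −500/47 = −10.638
Tm = 81.5 + (-0.996) + 20.936 − 10.638 = 90.802 → 90.8°C

90.8°C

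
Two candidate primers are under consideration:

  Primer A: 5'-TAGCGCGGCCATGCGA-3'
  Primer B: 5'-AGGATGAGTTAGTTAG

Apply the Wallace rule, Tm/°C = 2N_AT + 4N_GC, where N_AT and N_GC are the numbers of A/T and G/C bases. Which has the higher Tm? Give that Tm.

Primer A, 54°C

Primer A: A+T=5, G+C=11 → Tm = 2(5)+4(11) = 54°C
Primer B: A+T=10, G+C=6 → Tm = 2(10)+4(6) = 44°C
54°C vs 44°C → primer A is higher.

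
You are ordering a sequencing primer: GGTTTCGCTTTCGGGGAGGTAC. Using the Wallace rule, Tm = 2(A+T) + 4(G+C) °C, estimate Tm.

Counting bases: T=7, G=9, A=2, C=4
AT pairs contribute 9, GC pairs contribute 13.
Tm = 2(9) + 4(13) = 18 + 52 = 70°C

70°C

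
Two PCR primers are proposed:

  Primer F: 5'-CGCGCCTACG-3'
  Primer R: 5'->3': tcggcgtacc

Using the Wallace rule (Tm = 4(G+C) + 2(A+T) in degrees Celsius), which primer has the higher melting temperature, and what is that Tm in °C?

Primer F, 36°C

Primer F: A+T=2, G+C=8 → Tm = 2(2)+4(8) = 36°C
Primer R: A+T=3, G+C=7 → Tm = 2(3)+4(7) = 34°C
36°C vs 34°C → primer F is higher.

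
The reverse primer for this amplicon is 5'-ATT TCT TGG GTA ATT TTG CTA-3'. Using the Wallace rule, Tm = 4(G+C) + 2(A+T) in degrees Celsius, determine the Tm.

54°C

Scanning the sequence gives C=2, A=4, T=11, G=4.
AT pairs contribute 15, GC pairs contribute 6.
Tm = 2(15) + 4(6) = 30 + 24 = 54°C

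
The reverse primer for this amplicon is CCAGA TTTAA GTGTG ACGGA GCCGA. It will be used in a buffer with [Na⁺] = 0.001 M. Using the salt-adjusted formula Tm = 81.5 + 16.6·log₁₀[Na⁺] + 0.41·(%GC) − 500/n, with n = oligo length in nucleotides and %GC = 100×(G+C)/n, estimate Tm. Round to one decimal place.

Length n = 25. C=5, G=8, T=5, A=7
G+C = 13, so %GC = 13/25 × 100 = 52%
Salt term: 16.6 × (-3) = -49.8
GC term: 0.41 × 52 = 21.32; length term: −500/25 = −20
Tm = 81.5 + (-49.8) + 21.32 − 20 = 33.02 → 33.0°C

33.0°C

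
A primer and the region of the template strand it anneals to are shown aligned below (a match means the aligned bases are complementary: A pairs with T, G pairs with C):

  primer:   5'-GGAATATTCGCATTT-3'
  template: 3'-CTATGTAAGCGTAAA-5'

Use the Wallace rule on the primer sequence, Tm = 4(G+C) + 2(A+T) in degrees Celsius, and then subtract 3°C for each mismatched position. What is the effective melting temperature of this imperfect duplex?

31°C

Primer base counts: A=4, T=6, G=3, C=2 → A+T=10, G+C=5
Perfect-match Tm = 2(10) + 4(5) = 20 + 20 = 40°C
Mismatches (positions where the bases are not complementary): 3 (at positions 2, 3, 5)
Effective Tm = 40 − 3×3 = 40 − 9 = 31°C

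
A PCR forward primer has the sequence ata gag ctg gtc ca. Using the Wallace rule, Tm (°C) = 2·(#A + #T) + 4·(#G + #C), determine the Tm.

Scanning the sequence gives G=4, A=4, T=3, C=3.
AT pairs contribute 7, GC pairs contribute 7.
Tm = 2(7) + 4(7) = 14 + 28 = 42°C

42°C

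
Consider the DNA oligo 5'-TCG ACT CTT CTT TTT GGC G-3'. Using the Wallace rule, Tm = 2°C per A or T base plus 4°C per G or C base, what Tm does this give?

56°C

Scanning the sequence gives C=5, A=1, G=4, T=9.
A+T = 10, G+C = 9
Tm = 4·9 + 2·10 = 36 + 20 = 56°C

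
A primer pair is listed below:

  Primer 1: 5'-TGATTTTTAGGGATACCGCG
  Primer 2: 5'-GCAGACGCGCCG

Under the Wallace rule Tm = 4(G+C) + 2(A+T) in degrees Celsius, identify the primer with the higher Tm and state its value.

Primer 1: A+T=11, G+C=9 → Tm = 2(11)+4(9) = 58°C
Primer 2: A+T=2, G+C=10 → Tm = 2(2)+4(10) = 44°C
58°C vs 44°C → primer 1 is higher.

Primer 1, 58°C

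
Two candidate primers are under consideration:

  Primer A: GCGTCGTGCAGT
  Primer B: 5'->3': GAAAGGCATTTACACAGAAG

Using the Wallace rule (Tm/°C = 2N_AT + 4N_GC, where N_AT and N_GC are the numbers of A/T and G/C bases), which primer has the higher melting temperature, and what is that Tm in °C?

Primer B, 56°C

Primer A: A+T=4, G+C=8 → Tm = 2(4)+4(8) = 40°C
Primer B: A+T=12, G+C=8 → Tm = 2(12)+4(8) = 56°C
40°C vs 56°C → primer B is higher.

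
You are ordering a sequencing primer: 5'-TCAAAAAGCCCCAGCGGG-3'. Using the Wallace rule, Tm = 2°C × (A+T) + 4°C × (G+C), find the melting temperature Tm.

58°C

Counting bases: C=6, T=1, A=6, G=5
AT pairs contribute 7, GC pairs contribute 11.
Tm = 2×7 + 4×11 = 58°C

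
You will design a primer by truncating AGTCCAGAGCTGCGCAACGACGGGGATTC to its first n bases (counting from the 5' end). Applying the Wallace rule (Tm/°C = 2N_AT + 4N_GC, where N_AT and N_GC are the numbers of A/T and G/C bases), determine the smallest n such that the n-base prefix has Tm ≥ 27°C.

First 8 bases: AGTCCAGA → Tm = 24°C (< 27°C)
First 9 bases: AGTCCAGAG → Tm = 28°C (≥ 27°C)
Each additional base adds 2°C (A/T) or 4°C (G/C), so Tm is non-decreasing in n; n = 9 is the first length to reach 27°C.

n = 9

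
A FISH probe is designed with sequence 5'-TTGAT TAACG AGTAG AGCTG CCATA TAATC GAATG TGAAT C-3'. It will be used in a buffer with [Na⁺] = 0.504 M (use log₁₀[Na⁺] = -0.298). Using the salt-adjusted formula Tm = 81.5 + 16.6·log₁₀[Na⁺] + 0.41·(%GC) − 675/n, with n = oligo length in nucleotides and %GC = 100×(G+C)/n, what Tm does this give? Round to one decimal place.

75.1°C

Length n = 41. Counting bases: G=9, C=6, T=12, A=14
G+C = 15, so %GC = 15/41 × 100 = 36.585%
Salt term: 16.6 × (-0.298) = -4.947
GC term: 0.41 × 36.585 = 15; length term: −675/41 = −16.463
Tm = 81.5 + (-4.947) + 15 − 16.463 = 75.09 → 75.1°C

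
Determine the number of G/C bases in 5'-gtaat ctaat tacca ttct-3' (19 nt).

Scanning the sequence gives G=1, A=6, C=4, T=8.
G+C = 1 + 4 = 5

5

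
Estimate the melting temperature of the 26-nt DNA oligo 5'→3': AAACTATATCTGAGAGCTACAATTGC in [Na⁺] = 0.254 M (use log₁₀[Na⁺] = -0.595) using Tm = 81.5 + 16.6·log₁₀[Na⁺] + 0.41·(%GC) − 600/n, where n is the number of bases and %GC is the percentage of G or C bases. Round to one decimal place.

Length n = 26. Counting bases: C=5, G=4, A=10, T=7
G+C = 9, so %GC = 9/26 × 100 = 34.615%
Salt term: 16.6 × (-0.595) = -9.877
GC term: 0.41 × 34.615 = 14.192; length term: −600/26 = −23.077
Tm = 81.5 + (-9.877) + 14.192 − 23.077 = 62.738 → 62.7°C

62.7°C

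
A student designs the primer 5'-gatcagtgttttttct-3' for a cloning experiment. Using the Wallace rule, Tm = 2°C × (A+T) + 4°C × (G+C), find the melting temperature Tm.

42°C

Counting bases: A=2, C=2, T=9, G=3
A+T = 11, G+C = 5
Tm = 4·5 + 2·11 = 20 + 22 = 42°C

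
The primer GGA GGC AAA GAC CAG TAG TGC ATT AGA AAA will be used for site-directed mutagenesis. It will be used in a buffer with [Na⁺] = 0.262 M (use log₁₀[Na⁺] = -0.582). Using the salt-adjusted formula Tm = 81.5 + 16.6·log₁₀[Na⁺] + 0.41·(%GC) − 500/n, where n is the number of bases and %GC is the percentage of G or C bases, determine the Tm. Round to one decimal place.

72.9°C

Length n = 30. Scanning the sequence gives C=4, T=4, A=13, G=9.
G+C = 13, so %GC = 13/30 × 100 = 43.333%
Salt term: 16.6 × (-0.582) = -9.661
GC term: 0.41 × 43.333 = 17.767; length term: −500/30 = −16.667
Tm = 81.5 + (-9.661) + 17.767 − 16.667 = 72.939 → 72.9°C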